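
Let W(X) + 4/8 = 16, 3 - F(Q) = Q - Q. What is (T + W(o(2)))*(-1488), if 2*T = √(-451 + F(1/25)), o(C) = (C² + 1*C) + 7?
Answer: -23064 - 5952*I*√7 ≈ -23064.0 - 15748.0*I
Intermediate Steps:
o(C) = 7 + C + C² (o(C) = (C² + C) + 7 = (C + C²) + 7 = 7 + C + C²)
F(Q) = 3 (F(Q) = 3 - (Q - Q) = 3 - 1*0 = 3 + 0 = 3)
W(X) = 31/2 (W(X) = -½ + 16 = 31/2)
T = 4*I*√7 (T = √(-451 + 3)/2 = √(-448)/2 = (8*I*√7)/2 = 4*I*√7 ≈ 10.583*I)
(T + W(o(2)))*(-1488) = (4*I*√7 + 31/2)*(-1488) = (31/2 + 4*I*√7)*(-1488) = -23064 - 5952*I*√7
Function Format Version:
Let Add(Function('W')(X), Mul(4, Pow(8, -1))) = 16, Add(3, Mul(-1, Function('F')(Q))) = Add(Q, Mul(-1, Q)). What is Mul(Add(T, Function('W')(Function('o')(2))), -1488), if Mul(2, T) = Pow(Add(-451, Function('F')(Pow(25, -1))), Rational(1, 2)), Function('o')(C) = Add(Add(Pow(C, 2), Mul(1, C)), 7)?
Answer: Add(-23064, Mul(-5952, I, Pow(7, Rational(1, 2)))) ≈ Add(-23064., Mul(-15748., I))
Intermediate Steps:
Function('o')(C) = Add(7, C, Pow(C, 2)) (Function('o')(C) = Add(Add(Pow(C, 2), C), 7) = Add(Add(C, Pow(C, 2)), 7) = Add(7, C, Pow(C, 2)))
Function('F')(Q) = 3 (Function('F')(Q) = Add(3, Mul(-1, Add(Q, Mul(-1, Q)))) = Add(3, Mul(-1, 0)) = Add(3, 0) = 3)
Function('W')(X) = Rational(31, 2) (Function('W')(X) = Add(Rational(-1, 2), 16) = Rational(31, 2))
T = Mul(4, I, Pow(7, Rational(1, 2))) (T = Mul(Rational(1, 2), Pow(Add(-451, 3), Rational(1, 2))) = Mul(Rational(1, 2), Pow(-448, Rational(1, 2))) = Mul(Rational(1, 2), Mul(8, I, Pow(7, Rational(1, 2)))) = Mul(4, I, Pow(7, Rational(1, 2))) ≈ Mul(10.583, I))
Mul(Add(T, Function('W')(Function('o')(2))), -1488) = Mul(Add(Mul(4, I, Pow(7, Rational(1, 2))), Rational(31, 2)), -1488) = Mul(Add(Rational(31, 2), Mul(4, I, Pow(7, Rational(1, 2)))), -1488) = Add(-23064, Mul(-5952, I, Pow(7, Rational(1, 2))))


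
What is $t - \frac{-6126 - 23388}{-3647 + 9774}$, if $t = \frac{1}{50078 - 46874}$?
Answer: $\frac{94568983}{19630908} \approx 4.8174$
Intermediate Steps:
$t = \frac{1}{3204} \approx 0.00031211$
$t - \frac{-6126 - 23388}{-3647 + 9774} = \frac{1}{3204} - \frac{-6126 - 23388}{-3647 + 9774} = \frac{1}{3204} - - \frac{29514}{6127} = \frac{1}{3204} + \frac{29514}{6127} = \frac{94568983}{19630908}$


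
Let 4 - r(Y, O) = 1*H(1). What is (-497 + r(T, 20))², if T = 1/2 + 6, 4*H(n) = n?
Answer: 3892729/16 ≈ 2.4330e+5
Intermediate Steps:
H(n) = n/4
T = 13/2 (T = ½ + 6 = 13/2 ≈ 6.5000)
r(Y, O) = 15/4 (r(Y, O) = 4 - (¼)*1 = 4 - 1/4 = 4 - 1*¼ = 4 - ¼ = 15/4)
(-497 + r(T, 20))² = (-497 + 15/4)² = (-1973/4)² = 3892729/16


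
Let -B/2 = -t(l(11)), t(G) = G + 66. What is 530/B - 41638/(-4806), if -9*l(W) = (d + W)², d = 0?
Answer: 15578542/1136619 ≈ 13.706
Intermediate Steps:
l(W) = -W²/9 (l(W) = -(0 + W)²/9 = -W²/9)
t(G) = 66 + G
B = 946/9 (B = -(-2)*(66 - ⅑*11²) = -(-2)*(66 - ⅑*121) = -(-2)*(66 - 121/9) = -(-2)*473/9 = -2*(-473/9) = 946/9 ≈ 105.11)
530/B - 41638/(-4806) = 530/(946/9) - 41638/(-4806) = 530*(9/946) - 41638*(-1/4806) = 2385/473 + 20819/2403 = 15578542/1136619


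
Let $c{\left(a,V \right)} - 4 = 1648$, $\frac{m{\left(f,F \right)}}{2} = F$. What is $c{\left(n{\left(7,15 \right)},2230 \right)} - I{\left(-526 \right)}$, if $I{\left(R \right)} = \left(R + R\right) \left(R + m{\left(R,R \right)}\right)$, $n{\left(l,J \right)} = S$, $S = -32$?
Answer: $-1658404$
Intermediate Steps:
$m{\left(f,F \right)} = 2 F$
$n{\left(l,J \right)} = -32$
$c{\left(a,V \right)} = 1652$ ($c{\left(a,V \right)} = 4 + 1648 = 1652$)
$I{\left(R \right)} = 6 R^{2}$ ($I{\left(R \right)} = \left(R + R\right) \left(R + 2 R\right) = 2 R 3 R = 6 R^{2}$)
$c{\left(n{\left(7,15 \right)},2230 \right)} - I{\left(-526 \right)} = 1652 - 6 \left(-526\right)^{2} = 1652 - 6 \cdot 276676 = 1652 - 1660056 = -1658404$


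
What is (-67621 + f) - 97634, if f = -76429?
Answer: -241684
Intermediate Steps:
(-67621 + f) - 97634 = (-67621 - 76429) - 97634 = -144050 - 97634 = -241684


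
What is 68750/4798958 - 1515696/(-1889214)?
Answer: 616970408939/755521553251 ≈ 0.81662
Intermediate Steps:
68750/4798958 - 1515696/(-1889214) = 68750*(1/4798958) - 1515696*(-1/1889214) = 34375/2399479 + 252616/314869 = 616970408939/755521553251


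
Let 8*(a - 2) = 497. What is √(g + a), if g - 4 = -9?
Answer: √946/4 ≈ 7.6893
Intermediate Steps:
a = 513/8 (a = 2 + (⅛)*497 = 2 + 497/8 = 513/8 ≈ 64.125)
g = -5 (g = 4 - 9 = -5)
√(g + a) = √(-5 + 513/8) = √(473/8) = √946/4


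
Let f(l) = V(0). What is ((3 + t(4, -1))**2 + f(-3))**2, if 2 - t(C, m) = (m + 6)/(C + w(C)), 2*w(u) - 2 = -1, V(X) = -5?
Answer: 672400/6561 ≈ 102.48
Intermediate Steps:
w(u) = 1/2 (w(u) = 1 + (1/2)*(-1) = 1 - 1/2 = 1/2)
t(C, m) = 2 - (6 + m)/(1/2 + C) (t(C, m) = 2 - (m + 6)/(C + 1/2) = 2 - (6 + m)/(1/2 + C))
f(l) = -5
((3 + t(4, -1))**2 + f(-3))**2 = ((3 + 2*(-5 - 1*(-1) + 2*4)/(1 + 2*4))**2 - 5)**2 = ((3 + 2*(-5 + 1 + 8)/(1 + 8))**2 - 5)**2 = ((3 + 2*4/9)**2 - 5)**2 = ((3 + 2*(1/9)*4)**2 - 5)**2 = ((3 + 8/9)**2 - 5)**2 = ((35/9)**2 - 5)**2 = (1225/81 - 5)**2 = (820/81)**2 = 672400/6561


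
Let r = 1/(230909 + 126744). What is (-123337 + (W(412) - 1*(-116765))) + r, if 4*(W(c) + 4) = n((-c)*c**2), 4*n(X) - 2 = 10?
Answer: -9406631549/1430612 ≈ -6575.3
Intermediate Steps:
n(X) = 3 (n(X) = 1/2 + (1/4)*10 = 1/2 + 5/2 = 3)
W(c) = -13/4 (W(c) = -4 + (1/4)*3 = -4 + 3/4 = -13/4)
r = 1/357653 ≈ 2.7960e-6
(-123337 + (W(412) - 1*(-116765))) + r = (-123337 + (-13/4 - 1*(-116765))) + 1/357653 = (-123337 + (-13/4 + 116765)) + 1/357653 = (-123337 + 467047/4) + 1/357653 = -26301/4 + 1/357653 = -9406631549/1430612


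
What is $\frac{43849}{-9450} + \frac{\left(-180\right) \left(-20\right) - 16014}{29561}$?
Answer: $- \frac{201933227}{39907350} \approx -5.0601$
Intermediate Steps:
$\frac{43849}{-9450} + \frac{\left(-180\right) \left(-20\right) - 16014}{29561} = 43849 \left(- \frac{1}{9450}\right) + \left(3600 - 16014\right) \frac{1}{29561} = - \frac{43849}{9450} - \frac{12414}{29561} = - \frac{201933227}{39907350}$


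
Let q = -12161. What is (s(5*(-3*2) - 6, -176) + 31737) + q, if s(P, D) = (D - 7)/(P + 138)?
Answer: 665523/34 ≈ 19574.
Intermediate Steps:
s(P, D) = (-7 + D)/(138 + P)
(s(5*(-3*2) - 6, -176) + 31737) + q = ((-7 - 176)/(138 + (5*(-3*2) - 6)) + 31737) - 12161 = (-183/(138 + (5*(-6) - 6)) + 31737) - 12161 = (-183/(138 + (-30 - 6)) + 31737) - 12161 = (-183/(138 - 36) + 31737) - 12161 = (-183/102 + 31737) - 12161 = ((1/102)*(-183) + 31737) - 12161 = (-61/34 + 31737) - 12161 = 1078997/34 - 12161 = 665523/34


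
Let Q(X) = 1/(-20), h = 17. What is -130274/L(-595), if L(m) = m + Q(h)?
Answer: 2605480/11901 ≈ 218.93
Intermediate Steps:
Q(X) = -1/20
L(m) = -1/20 + m (L(m) = m - 1/20 = -1/20 + m)
-130274/L(-595) = -130274/(-1/20 - 595) = -130274/(-11901/20) = -130274*(-20/11901) = 2605480/11901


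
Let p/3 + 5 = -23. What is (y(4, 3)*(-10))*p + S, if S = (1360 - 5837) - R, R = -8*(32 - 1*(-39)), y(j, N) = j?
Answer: -549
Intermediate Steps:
p = -84 (p = -15 + 3*(-23) = -15 - 69 = -84)
R = -568 (R = -8*(32 + 39) = -8*71 = -568)
S = -3909 (S = (1360 - 5837) - 1*(-568) = -4477 + 568 = -3909)
(y(4, 3)*(-10))*p + S = (4*(-10))*(-84) - 3909 = -40*(-84) - 3909 = 3360 - 3909 = -549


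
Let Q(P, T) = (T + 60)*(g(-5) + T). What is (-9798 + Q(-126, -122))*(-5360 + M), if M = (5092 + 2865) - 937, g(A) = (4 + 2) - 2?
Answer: -4120120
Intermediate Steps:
g(A) = 4 (g(A) = 6 - 2 = 4)
Q(P, T) = (4 + T)*(60 + T) (Q(P, T) = (T + 60)*(4 + T) = (60 + T)*(4 + T) = (4 + T)*(60 + T))
M = 7020 (M = 7957 - 937 = 7020)
(-9798 + Q(-126, -122))*(-5360 + M) = (-9798 + (240 + (-122)**2 + 64*(-122)))*(-5360 + 7020) = (-9798 + (240 + 14884 - 7808))*1660 = (-9798 + 7316)*1660 = -2482*1660 = -4120120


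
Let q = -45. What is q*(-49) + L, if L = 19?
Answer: 2224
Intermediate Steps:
q*(-49) + L = -45*(-49) + 19 = 2205 + 19 = 2224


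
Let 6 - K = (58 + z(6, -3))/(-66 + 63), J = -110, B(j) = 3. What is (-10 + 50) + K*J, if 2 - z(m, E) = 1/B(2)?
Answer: -25270/9 ≈ -2807.8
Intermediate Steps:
z(m, E) = 5/3 (z(m, E) = 2 - 1/3 = 5/3)
K = 233/9 (K = 6 - (58 + 5/3)/(-66 + 63) = 6 - 179/(3*(-3)) = 6 - 179*(-1)/(3*3) = 6 - 1*(-179/9) = 6 + 179/9 = 233/9 ≈ 25.889)
(-10 + 50) + K*J = (-10 + 50) + (233/9)*(-110) = 40 - 25630/9 = -25270/9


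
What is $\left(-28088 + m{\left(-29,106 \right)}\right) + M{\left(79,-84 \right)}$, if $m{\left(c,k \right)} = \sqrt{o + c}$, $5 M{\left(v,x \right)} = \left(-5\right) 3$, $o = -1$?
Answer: $-28091 + i \sqrt{30} \approx -28091.0 + 5.4772 i$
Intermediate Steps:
$M{\left(v,x \right)} = -3$ ($M{\left(v,x \right)} = \frac{\left(-5\right) 3}{5} = \frac{1}{5} \left(-15\right) = -3$)
$m{\left(c,k \right)} = \sqrt{-1 + c}$
$\left(-28088 + m{\left(-29,106 \right)}\right) + M{\left(79,-84 \right)} = \left(-28088 + \sqrt{-1 - 29}\right) - 3 = \left(-28088 + \sqrt{-30}\right) - 3 = \left(-28088 + i \sqrt{30}\right) - 3 = -28091 + i \sqrt{30}$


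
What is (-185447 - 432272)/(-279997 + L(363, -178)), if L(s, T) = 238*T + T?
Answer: 617719/322539 ≈ 1.9152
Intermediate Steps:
L(s, T) = 239*T
(-185447 - 432272)/(-279997 + L(363, -178)) = (-185447 - 432272)/(-279997 + 239*(-178)) = -617719/(-279997 - 42542) = -617719/(-322539) = -617719*(-1/322539) = 617719/322539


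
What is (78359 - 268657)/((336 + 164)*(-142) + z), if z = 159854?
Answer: -95149/44427 ≈ -2.1417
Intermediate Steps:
(78359 - 268657)/((336 + 164)*(-142) + z) = (78359 - 268657)/((336 + 164)*(-142) + 159854) = -190298/(500*(-142) + 159854) = -190298/(-71000 + 159854) = -190298/88854 = -190298*1/88854 = -95149/44427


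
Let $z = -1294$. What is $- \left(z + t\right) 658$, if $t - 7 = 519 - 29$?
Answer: $524426$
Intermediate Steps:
$t = 497$ ($t = 7 + \left(519 - 29\right) = 7 + 490 = 497$)
$- \left(z + t\right) 658 = - \left(-1294 + 497\right) 658 = - \left(-797\right) 658 = \left(-1\right) \left(-524426\right) = 524426$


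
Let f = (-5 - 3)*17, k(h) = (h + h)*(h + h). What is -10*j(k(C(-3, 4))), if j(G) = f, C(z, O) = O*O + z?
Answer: 1360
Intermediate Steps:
C(z, O) = z + O**2 (C(z, O) = O**2 + z = z + O**2)
k(h) = 4*h**2 (k(h) = (2*h)*(2*h) = 4*h**2)
f = -136 (f = -8*17 = -136)
j(G) = -136
-10*j(k(C(-3, 4))) = -10*(-136) = 1360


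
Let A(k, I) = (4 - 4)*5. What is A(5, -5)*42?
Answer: 0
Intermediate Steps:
A(k, I) = 0 (A(k, I) = 0*5 = 0)
A(5, -5)*42 = 0*42 = 0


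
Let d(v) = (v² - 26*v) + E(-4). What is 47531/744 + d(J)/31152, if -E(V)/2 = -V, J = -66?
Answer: 30941611/482856 ≈ 64.080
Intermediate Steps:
E(V) = 2*V (E(V) = -(-2)*V = 2*V)
d(v) = -8 + v² - 26*v (d(v) = (v² - 26*v) + 2*(-4) = (v² - 26*v) - 8 = -8 + v² - 26*v)
47531/744 + d(J)/31152 = 47531/744 + (-8 + (-66)² - 26*(-66))/31152 = 47531*(1/744) + (-8 + 4356 + 1716)*(1/31152) = 47531/744 + 6064*(1/31152) = 47531/744 + 379/1947 = 30941611/482856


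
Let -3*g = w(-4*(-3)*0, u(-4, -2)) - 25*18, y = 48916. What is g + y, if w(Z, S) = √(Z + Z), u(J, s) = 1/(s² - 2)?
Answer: 49066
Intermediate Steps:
u(J, s) = 1/(-2 + s²)
w(Z, S) = √2*√Z (w(Z, S) = √(2*Z) = √2*√Z)
g = 150 (g = -(√2*√(-4*(-3)*0) - 25*18)/3 = -(√2*√(12*0) - 450)/3 = -(√2*√0 - 450)/3 = -(√2*0 - 450)/3 = -(0 - 450)/3 = -⅓*(-450) = 150)
g + y = 150 + 48916 = 49066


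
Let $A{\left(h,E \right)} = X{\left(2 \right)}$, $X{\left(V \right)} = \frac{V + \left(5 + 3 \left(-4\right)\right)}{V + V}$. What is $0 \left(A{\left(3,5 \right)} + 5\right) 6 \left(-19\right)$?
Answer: $0$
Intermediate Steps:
$X{\left(V \right)} = \frac{-7 + V}{2 V}$ ($X{\left(V \right)} = \frac{V + \left(5 - 12\right)}{2 V} = \left(V - 7\right) \frac{1}{2 V} = \left(-7 + V\right) \frac{1}{2 V} = \frac{-7 + V}{2 V}$)
$A{\left(h,E \right)} = - \frac{5}{4}$ ($A{\left(h,E \right)} = \frac{-7 + 2}{2 \cdot 2} = \frac{1}{2} \cdot \frac{1}{2} \left(-5\right) = - \frac{5}{4}$)
$0 \left(A{\left(3,5 \right)} + 5\right) 6 \left(-19\right) = 0 \left(- \frac{5}{4} + 5\right) 6 \left(-19\right) = 0 \cdot \frac{15}{4} \cdot 6 \left(-19\right) = 0 \cdot 6 \left(-19\right) = 0 \left(-19\right) = 0$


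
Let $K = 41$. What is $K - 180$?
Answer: $-139$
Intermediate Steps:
$K - 180 = 41 - 180 = -139$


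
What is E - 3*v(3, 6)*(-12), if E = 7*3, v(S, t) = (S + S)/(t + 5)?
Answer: 447/11 ≈ 40.636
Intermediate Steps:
v(S, t) = 2*S/(5 + t) (v(S, t) = (2*S)/(5 + t) = 2*S/(5 + t))
E = 21
E - 3*v(3, 6)*(-12) = 21 - 3*2*3/(5 + 6)*(-12) = 21 - 3*2*3/11*(-12) = 21 - 3*2*3*(1/11)*(-12) = 21 - 18*(-12)/11 = 21 - 3*(-72/11) = 21 + 216/11 = 447/11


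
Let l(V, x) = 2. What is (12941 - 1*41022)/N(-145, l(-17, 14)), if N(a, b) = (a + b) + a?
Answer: 28081/288 ≈ 97.503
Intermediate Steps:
N(a, b) = b + 2*a
(12941 - 1*41022)/N(-145, l(-17, 14)) = (12941 - 1*41022)/(2 + 2*(-145)) = (12941 - 41022)/(2 - 290) = -28081/(-288) = -28081*(-1/288) = 28081/288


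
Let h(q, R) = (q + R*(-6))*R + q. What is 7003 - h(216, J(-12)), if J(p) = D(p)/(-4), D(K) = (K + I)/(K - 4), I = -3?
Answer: 14004131/2048 ≈ 6838.0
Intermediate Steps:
D(K) = (-3 + K)/(-4 + K) (D(K) = (K - 3)/(K - 4) = (-3 + K)/(-4 + K))
J(p) = -(-3 + p)/(4*(-4 + p)) (J(p) = ((-3 + p)/(-4 + p))/(-4) = ((-3 + p)/(-4 + p))*(-¼) = -(-3 + p)/(4*(-4 + p)))
h(q, R) = q + R*(q - 6*R) (h(q, R) = (q - 6*R)*R + q = R*(q - 6*R) + q = q + R*(q - 6*R))
7003 - h(216, J(-12)) = 7003 - (216 - 6*(3 - 1*(-12))²/(16*(-4 - 12)²) + ((3 - 1*(-12))/(4*(-4 - 12)))*216) = 7003 - (216 - 6*(3 + 12)²/4096 + ((¼)*(3 + 12)/(-16))*216) = 7003 - (216 - 6*((¼)*(-1/16)*15)² + ((¼)*(-1/16)*15)*216) = 7003 - (216 - 6*(-15/64)² - 15/64*216) = 7003 - (216 - 6*225/4096 - 405/8) = 7003 - (216 - 675/2048 - 405/8) = 7003 - 1*338013/2048 = 7003 - 338013/2048 = 14004131/2048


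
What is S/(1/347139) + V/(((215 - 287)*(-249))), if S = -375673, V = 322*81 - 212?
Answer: -1169001958926373/8964 ≈ -1.3041e+11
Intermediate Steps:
V = 25870 (V = 26082 - 212 = 25870)
S/(1/347139) + V/(((215 - 287)*(-249))) = -375673/(1/347139) + 25870/(((215 - 287)*(-249))) = -375673/1/347139 + 25870/((-72*(-249))) = -375673*347139 + 25870/17928 = -130410749547 + 25870*(1/17928) = -130410749547 + 12935/8964 = -1169001958926373/8964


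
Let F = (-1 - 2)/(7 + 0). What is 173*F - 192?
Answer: -1863/7 ≈ -266.14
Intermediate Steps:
F = -3/7 ≈ -0.42857
173*F - 192 = 173*(-3/7) - 192 = -519/7 - 192 = -1863/7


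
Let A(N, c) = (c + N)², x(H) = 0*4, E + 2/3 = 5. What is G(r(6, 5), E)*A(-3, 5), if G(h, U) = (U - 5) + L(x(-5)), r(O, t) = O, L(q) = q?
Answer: -8/3 ≈ -2.6667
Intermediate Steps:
E = 13/3 (E = -⅔ + 5 = 13/3 ≈ 4.3333)
x(H) = 0
G(h, U) = -5 + U (G(h, U) = (U - 5) + 0 = (-5 + U) + 0 = -5 + U)
A(N, c) = (N + c)²
G(r(6, 5), E)*A(-3, 5) = (-5 + 13/3)*(-3 + 5)² = -⅔*2² = -⅔*4 = -8/3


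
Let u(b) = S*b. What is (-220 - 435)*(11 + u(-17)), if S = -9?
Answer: -107420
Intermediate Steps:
u(b) = -9*b
(-220 - 435)*(11 + u(-17)) = (-220 - 435)*(11 - 9*(-17)) = -655*(11 + 153) = -655*164 = -107420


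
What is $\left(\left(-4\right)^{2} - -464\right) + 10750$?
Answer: $11230$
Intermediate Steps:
$\left(\left(-4\right)^{2} - -464\right) + 10750 = \left(16 + 464\right) + 10750 = 480 + 10750 = 11230$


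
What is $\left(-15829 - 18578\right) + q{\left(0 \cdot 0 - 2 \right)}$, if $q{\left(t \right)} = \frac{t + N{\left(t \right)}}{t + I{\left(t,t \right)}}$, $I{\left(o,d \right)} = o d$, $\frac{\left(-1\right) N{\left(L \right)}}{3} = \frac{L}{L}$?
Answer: $- \frac{68819}{2} \approx -34410.0$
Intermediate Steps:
$N{\left(L \right)} = -3$ ($N{\left(L \right)} = - 3 \frac{L}{L} = \left(-3\right) 1 = -3$)
$I{\left(o,d \right)} = d o$
$q{\left(t \right)} = \frac{-3 + t}{t + t^{2}}$ ($q{\left(t \right)} = \frac{t - 3}{t + t t} = \frac{-3 + t}{t + t^{2}}$)
$\left(-15829 - 18578\right) + q{\left(0 \cdot 0 - 2 \right)} = \left(-15829 - 18578\right) + \frac{-3 + \left(0 \cdot 0 - 2\right)}{\left(0 \cdot 0 - 2\right) \left(1 + \left(0 \cdot 0 - 2\right)\right)} = -34407 + \frac{-3 + \left(0 - 2\right)}{\left(0 - 2\right) \left(1 + \left(0 - 2\right)\right)} = -34407 + \frac{-3 - 2}{\left(-2\right) \left(1 - 2\right)} = -34407 - \frac{1}{2} \frac{1}{-1} \left(-5\right) = -34407 - \left(- \frac{1}{2}\right) \left(-5\right) = -34407 - \frac{5}{2} = - \frac{68819}{2}$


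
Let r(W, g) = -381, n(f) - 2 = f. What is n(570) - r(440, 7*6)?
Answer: 953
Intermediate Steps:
n(f) = 2 + f
n(570) - r(440, 7*6) = (2 + 570) - 1*(-381) = 572 + 381 = 953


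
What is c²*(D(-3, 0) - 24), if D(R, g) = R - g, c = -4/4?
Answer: -27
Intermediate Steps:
c = -1 (c = -4*¼ = -1)
c²*(D(-3, 0) - 24) = (-1)²*((-3 - 1*0) - 24) = 1*((-3 + 0) - 24) = 1*(-3 - 24) = 1*(-27) = -27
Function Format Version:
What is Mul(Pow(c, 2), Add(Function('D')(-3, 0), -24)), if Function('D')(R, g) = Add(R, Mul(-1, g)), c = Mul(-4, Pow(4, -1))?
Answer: -27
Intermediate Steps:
c = -1 (c = Mul(-4, Rational(1, 4)) = -1)
Mul(Pow(c, 2), Add(Function('D')(-3, 0), -24)) = Mul(Pow(-1, 2), Add(Add(-3, Mul(-1, 0)), -24)) = Mul(1, Add(Add(-3, 0), -24)) = Mul(1, Add(-3, -24)) = Mul(1, -27) = -27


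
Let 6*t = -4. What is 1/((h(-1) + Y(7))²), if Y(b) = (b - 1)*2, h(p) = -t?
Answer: 9/1444 ≈ 0.0062327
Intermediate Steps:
t = -⅔ (t = (⅙)*(-4) = -⅔ ≈ -0.66667)
h(p) = ⅔ (h(p) = -1*(-⅔) = ⅔)
Y(b) = -2 + 2*b (Y(b) = (-1 + b)*2 = -2 + 2*b)
1/((h(-1) + Y(7))²) = 1/((⅔ + (-2 + 2*7))²) = 1/((⅔ + (-2 + 14))²) = 1/((⅔ + 12)²) = 1/((38/3)²) = 1/(1444/9) = 9/1444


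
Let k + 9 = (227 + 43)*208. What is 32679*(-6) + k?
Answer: -139923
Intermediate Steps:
k = 56151 (k = -9 + (227 + 43)*208 = -9 + 270*208 = -9 + 56160 = 56151)
32679*(-6) + k = 32679*(-6) + 56151 = -196074 + 56151 = -139923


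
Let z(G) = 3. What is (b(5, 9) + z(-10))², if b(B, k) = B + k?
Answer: 289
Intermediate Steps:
(b(5, 9) + z(-10))² = ((5 + 9) + 3)² = (14 + 3)² = 17² = 289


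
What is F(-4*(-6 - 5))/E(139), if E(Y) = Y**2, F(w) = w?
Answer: 44/19321 ≈ 0.0022773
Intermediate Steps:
F(-4*(-6 - 5))/E(139) = (-4*(-6 - 5))/(139**2) = -4*(-11)/19321 = 44*(1/19321) = 44/19321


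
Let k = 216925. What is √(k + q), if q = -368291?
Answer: I*√151366 ≈ 389.06*I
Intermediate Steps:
√(k + q) = √(216925 - 368291) = √(-151366) = I*√151366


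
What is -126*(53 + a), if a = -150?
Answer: 12222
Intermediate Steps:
-126*(53 + a) = -126*(53 - 150) = -126*(-97) = 12222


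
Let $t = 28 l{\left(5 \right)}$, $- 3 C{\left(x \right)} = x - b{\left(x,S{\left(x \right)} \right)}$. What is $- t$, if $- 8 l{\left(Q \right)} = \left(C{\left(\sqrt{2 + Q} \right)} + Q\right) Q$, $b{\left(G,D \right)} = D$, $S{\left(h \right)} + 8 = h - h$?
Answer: $\frac{245}{6} - \frac{35 \sqrt{7}}{6} \approx 25.4$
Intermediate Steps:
$S{\left(h \right)} = -8$ ($S{\left(h \right)} = -8 + \left(h - h\right) = -8 + 0 = -8$)
$C{\left(x \right)} = - \frac{8}{3} - \frac{x}{3}$ ($C{\left(x \right)} = - \frac{x - -8}{3} = - \frac{x + 8}{3} = - \frac{8 + x}{3} = - \frac{8}{3} - \frac{x}{3}$)
$l{\left(Q \right)} = - \frac{Q \left(- \frac{8}{3} + Q - \frac{\sqrt{2 + Q}}{3}\right)}{8}$ ($l{\left(Q \right)} = - \frac{\left(\left(- \frac{8}{3} - \frac{\sqrt{2 + Q}}{3}\right) + Q\right) Q}{8} = - \frac{\left(- \frac{8}{3} + Q - \frac{\sqrt{2 + Q}}{3}\right) Q}{8} = - \frac{Q \left(- \frac{8}{3} + Q - \frac{\sqrt{2 + Q}}{3}\right)}{8}$)
$t = - \frac{245}{6} + \frac{35 \sqrt{7}}{6}$ ($t = 28 \cdot \frac{1}{24} \cdot 5 \left(8 + \sqrt{2 + 5} - 15\right) = 28 \cdot \frac{1}{24} \cdot 5 \left(8 + \sqrt{7} - 15\right) = 28 \cdot \frac{1}{24} \cdot 5 \left(-7 + \sqrt{7}\right) = 28 \left(- \frac{35}{24} + \frac{5 \sqrt{7}}{24}\right) = - \frac{245}{6} + \frac{35 \sqrt{7}}{6} \approx -25.4$)
$- t = - (- \frac{245}{6} + \frac{35 \sqrt{7}}{6}) = \frac{245}{6} - \frac{35 \sqrt{7}}{6}$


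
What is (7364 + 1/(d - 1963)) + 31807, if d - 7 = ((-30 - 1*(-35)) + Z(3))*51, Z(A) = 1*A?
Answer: 60636707/1548 ≈ 39171.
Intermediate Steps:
Z(A) = A
d = 415 (d = 7 + ((-30 - 1*(-35)) + 3)*51 = 7 + ((-30 + 35) + 3)*51 = 7 + (5 + 3)*51 = 7 + 8*51 = 7 + 408 = 415)
(7364 + 1/(d - 1963)) + 31807 = (7364 + 1/(415 - 1963)) + 31807 = (7364 + 1/(-1548)) + 31807 = (7364 - 1/1548) + 31807 = 11399471/1548 + 31807 = 60636707/1548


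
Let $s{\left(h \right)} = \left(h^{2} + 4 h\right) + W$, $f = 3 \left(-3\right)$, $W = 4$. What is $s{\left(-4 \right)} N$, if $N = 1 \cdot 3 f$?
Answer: $-108$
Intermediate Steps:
$f = -9$
$N = -27$ ($N = 1 \cdot 3 \left(-9\right) = 3 \left(-9\right) = -27$)
$s{\left(h \right)} = 4 + h^{2} + 4 h$ ($s{\left(h \right)} = \left(h^{2} + 4 h\right) + 4 = 4 + h^{2} + 4 h$)
$s{\left(-4 \right)} N = \left(4 + \left(-4\right)^{2} + 4 \left(-4\right)\right) \left(-27\right) = \left(4 + 16 - 16\right) \left(-27\right) = 4 \left(-27\right) = -108$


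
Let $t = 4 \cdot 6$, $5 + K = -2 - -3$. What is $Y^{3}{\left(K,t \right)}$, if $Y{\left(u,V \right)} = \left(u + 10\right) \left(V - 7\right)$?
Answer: $1061208$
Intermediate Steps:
$K = -4$ ($K = -5 - -1 = -5 + \left(-2 + 3\right) = -5 + 1 = -4$)
$t = 24$
$Y{\left(u,V \right)} = \left(-7 + V\right) \left(10 + u\right)$ ($Y{\left(u,V \right)} = \left(10 + u\right) \left(-7 + V\right) = \left(-7 + V\right) \left(10 + u\right)$)
$Y^{3}{\left(K,t \right)} = \left(-70 - -28 + 10 \cdot 24 + 24 \left(-4\right)\right)^{3} = \left(-70 + 28 + 240 - 96\right)^{3} = 102^{3} = 1061208$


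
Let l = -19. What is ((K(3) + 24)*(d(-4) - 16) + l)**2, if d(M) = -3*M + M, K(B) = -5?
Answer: 29241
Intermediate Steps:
d(M) = -2*M
((K(3) + 24)*(d(-4) - 16) + l)**2 = ((-5 + 24)*(-2*(-4) - 16) - 19)**2 = (19*(8 - 16) - 19)**2 = (19*(-8) - 19)**2 = (-152 - 19)**2 = (-171)**2 = 29241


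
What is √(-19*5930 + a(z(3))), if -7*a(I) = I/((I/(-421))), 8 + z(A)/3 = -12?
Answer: I*√5517883/7 ≈ 335.57*I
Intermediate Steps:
z(A) = -60 (z(A) = -24 + 3*(-12) = -24 - 36 = -60)
a(I) = 421/7 (a(I) = -I/(7*(I/(-421))) = -I/(7*(I*(-1/421))) = -I/(7*((-I/421))) = -I*(-421/I)/7 = -⅐*(-421) = 421/7)
√(-19*5930 + a(z(3))) = √(-19*5930 + 421/7) = √(-112670 + 421/7) = √(-788269/7) = I*√5517883/7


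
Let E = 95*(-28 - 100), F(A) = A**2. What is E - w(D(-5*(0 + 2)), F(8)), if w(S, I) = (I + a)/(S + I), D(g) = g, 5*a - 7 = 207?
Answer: -547289/45 ≈ -12162.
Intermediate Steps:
a = 214/5 (a = 7/5 + (1/5)*207 = 7/5 + 207/5 = 214/5 ≈ 42.800)
w(S, I) = (214/5 + I)/(I + S) (w(S, I) = (I + 214/5)/(S + I) = (214/5 + I)/(I + S))
E = -12160 (E = 95*(-128) = -12160)
E - w(D(-5*(0 + 2)), F(8)) = -12160 - (214/5 + 8**2)/(8**2 - 5*(0 + 2)) = -12160 - (214/5 + 64)/(64 - 5*2) = -12160 - 534/((64 - 10)*5) = -12160 - 534/(54*5) = -12160 - 1*89/45 = -12160 - 89/45 = -547289/45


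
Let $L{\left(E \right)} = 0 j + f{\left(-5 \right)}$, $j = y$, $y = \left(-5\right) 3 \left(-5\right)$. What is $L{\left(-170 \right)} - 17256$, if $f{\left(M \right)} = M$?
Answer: $-17261$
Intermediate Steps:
$y = 75$ ($y = \left(-15\right) \left(-5\right) = 75$)
$j = 75$
$L{\left(E \right)} = -5$ ($L{\left(E \right)} = 0 \cdot 75 - 5 = 0 - 5 = -5$)
$L{\left(-170 \right)} - 17256 = -5 - 17256 = -17261$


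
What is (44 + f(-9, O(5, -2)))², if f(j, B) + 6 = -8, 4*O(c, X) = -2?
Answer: 900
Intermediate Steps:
O(c, X) = -½ (O(c, X) = (¼)*(-2) = -½)
f(j, B) = -14 (f(j, B) = -6 - 8 = -14)
(44 + f(-9, O(5, -2)))² = (44 - 14)² = 30² = 900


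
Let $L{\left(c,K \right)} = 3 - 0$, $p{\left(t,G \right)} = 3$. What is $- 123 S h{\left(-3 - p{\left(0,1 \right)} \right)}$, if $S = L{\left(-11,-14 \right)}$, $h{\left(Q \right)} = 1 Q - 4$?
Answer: $3690$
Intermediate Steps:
$L{\left(c,K \right)} = 3$ ($L{\left(c,K \right)} = 3 + 0 = 3$)
$h{\left(Q \right)} = -4 + Q$ ($h{\left(Q \right)} = Q - 4 = -4 + Q$)
$S = 3$
$- 123 S h{\left(-3 - p{\left(0,1 \right)} \right)} = \left(-123\right) 3 \left(-4 - 6\right) = - 369 \left(-4 - 6\right) = \left(-369\right) \left(-10\right) = 3690$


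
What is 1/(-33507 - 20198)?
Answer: -1/53705 ≈ -1.8620e-5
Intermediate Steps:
1/(-33507 - 20198) = 1/(-53705) = -1/53705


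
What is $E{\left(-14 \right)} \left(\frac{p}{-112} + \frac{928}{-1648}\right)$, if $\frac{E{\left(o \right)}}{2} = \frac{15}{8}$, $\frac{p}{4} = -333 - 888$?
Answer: $\frac{1862085}{11536} \approx 161.42$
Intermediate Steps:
$p = -4884$ ($p = 4 \left(-333 - 888\right) = 4 \left(-1221\right) = -4884$)
$E{\left(o \right)} = \frac{15}{4}$ ($E{\left(o \right)} = 2 \cdot \frac{15}{8} = \frac{15}{4}$)
$E{\left(-14 \right)} \left(\frac{p}{-112} + \frac{928}{-1648}\right) = \frac{15 \left(- \frac{4884}{-112} + \frac{928}{-1648}\right)}{4} = \frac{15 \left(\left(-4884\right) \left(- \frac{1}{112}\right) + 928 \left(- \frac{1}{1648}\right)\right)}{4} = \frac{15 \left(\frac{1221}{28} - \frac{58}{103}\right)}{4} = \frac{15}{4} \cdot \frac{124139}{2884} = \frac{1862085}{11536}$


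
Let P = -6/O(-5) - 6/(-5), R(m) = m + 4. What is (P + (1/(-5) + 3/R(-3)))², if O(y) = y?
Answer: 676/25 ≈ 27.040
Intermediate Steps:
R(m) = 4 + m
P = 12/5 (P = -6/(-5) - 6/(-5) = -6*(-⅕) - 6*(-⅕) = 6/5 + 6/5 = 12/5 ≈ 2.4000)
(P + (1/(-5) + 3/R(-3)))² = (12/5 + (1/(-5) + 3/(4 - 3)))² = (12/5 + (1*(-⅕) + 3/1))² = (12/5 + (-⅕ + 3*1))² = (12/5 + (-⅕ + 3))² = (12/5 + 14/5)² = (26/5)² = 676/25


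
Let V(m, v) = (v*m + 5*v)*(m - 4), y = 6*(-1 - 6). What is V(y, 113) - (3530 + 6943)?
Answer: 181853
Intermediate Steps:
y = -42 (y = 6*(-7) = -42)
V(m, v) = (-4 + m)*(5*v + m*v) (V(m, v) = (m*v + 5*v)*(-4 + m) = (5*v + m*v)*(-4 + m) = (-4 + m)*(5*v + m*v))
V(y, 113) - (3530 + 6943) = 113*(-20 - 42 + (-42)**2) - (3530 + 6943) = 113*(-20 - 42 + 1764) - 1*10473 = 113*1702 - 10473 = 192326 - 10473 = 181853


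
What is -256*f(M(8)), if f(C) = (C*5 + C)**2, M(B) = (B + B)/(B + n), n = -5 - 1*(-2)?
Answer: -2359296/25 ≈ -94372.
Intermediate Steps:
n = -3 (n = -5 + 2 = -3)
M(B) = 2*B/(-3 + B) (M(B) = (B + B)/(B - 3) = (2*B)/(-3 + B) = 2*B/(-3 + B))
f(C) = 36*C**2 (f(C) = (5*C + C)**2 = (6*C)**2 = 36*C**2)
-256*f(M(8)) = -9216*(2*8/(-3 + 8))**2 = -9216*(2*8/5)**2 = -9216*(2*8*(1/5))**2 = -9216*(16/5)**2 = -9216*256/25 = -256*9216/25 = -2359296/25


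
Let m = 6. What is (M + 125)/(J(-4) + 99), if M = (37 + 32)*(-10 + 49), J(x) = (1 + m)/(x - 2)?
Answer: 16896/587 ≈ 28.784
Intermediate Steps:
J(x) = 7/(-2 + x) (J(x) = (1 + 6)/(x - 2) = 7/(-2 + x))
M = 2691 (M = 69*39 = 2691)
(M + 125)/(J(-4) + 99) = (2691 + 125)/(7/(-2 - 4) + 99) = 2816/(7/(-6) + 99) = 2816/(7*(-⅙) + 99) = 2816/(-7/6 + 99) = 2816/(587/6) = 2816*(6/587) = 16896/587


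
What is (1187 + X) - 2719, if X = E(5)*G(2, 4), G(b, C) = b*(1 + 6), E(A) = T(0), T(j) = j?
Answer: -1532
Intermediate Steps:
E(A) = 0
G(b, C) = 7*b (G(b, C) = b*7 = 7*b)
X = 0 (X = 0*(7*2) = 0*14 = 0)
(1187 + X) - 2719 = (1187 + 0) - 2719 = 1187 - 2719 = -1532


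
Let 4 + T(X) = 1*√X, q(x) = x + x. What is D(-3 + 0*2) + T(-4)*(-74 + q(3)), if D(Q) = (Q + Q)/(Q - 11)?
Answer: 1907/7 - 136*I ≈ 272.43 - 136.0*I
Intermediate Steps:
q(x) = 2*x
T(X) = -4 + √X (T(X) = -4 + 1*√X = -4 + √X)
D(Q) = 2*Q/(-11 + Q) (D(Q) = (2*Q)/(-11 + Q) = 2*Q/(-11 + Q))
D(-3 + 0*2) + T(-4)*(-74 + q(3)) = 2*(-3 + 0*2)/(-11 + (-3 + 0*2)) + (-4 + √(-4))*(-74 + 2*3) = 2*(-3 + 0)/(-11 + (-3 + 0)) + (-4 + 2*I)*(-74 + 6) = 2*(-3)/(-11 - 3) + (-4 + 2*I)*(-68) = 2*(-3)/(-14) + (272 - 136*I) = 2*(-3)*(-1/14) + (272 - 136*I) = 3/7 + (272 - 136*I) = 1907/7 - 136*I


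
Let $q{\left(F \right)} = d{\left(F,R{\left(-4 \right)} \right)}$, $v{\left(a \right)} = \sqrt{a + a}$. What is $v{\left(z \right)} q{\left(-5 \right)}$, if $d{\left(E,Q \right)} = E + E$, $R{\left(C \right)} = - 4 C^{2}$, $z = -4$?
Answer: $- 20 i \sqrt{2} \approx - 28.284 i$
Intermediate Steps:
$d{\left(E,Q \right)} = 2 E$
$v{\left(a \right)} = \sqrt{2} \sqrt{a}$ ($v{\left(a \right)} = \sqrt{2 a} = \sqrt{2} \sqrt{a}$)
$q{\left(F \right)} = 2 F$
$v{\left(z \right)} q{\left(-5 \right)} = \sqrt{2} \sqrt{-4} \cdot 2 \left(-5\right) = \sqrt{2} \cdot 2 i \left(-10\right) = 2 i \sqrt{2} \left(-10\right) = - 20 i \sqrt{2}$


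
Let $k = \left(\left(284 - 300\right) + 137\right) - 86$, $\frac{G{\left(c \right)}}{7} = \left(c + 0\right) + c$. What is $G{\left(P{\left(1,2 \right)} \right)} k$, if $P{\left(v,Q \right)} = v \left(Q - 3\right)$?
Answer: $-490$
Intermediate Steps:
$P{\left(v,Q \right)} = v \left(-3 + Q\right)$
$G{\left(c \right)} = 14 c$ ($G{\left(c \right)} = 7 \left(\left(c + 0\right) + c\right) = 7 \left(c + c\right) = 7 \cdot 2 c = 14 c$)
$k = 35$ ($k = \left(-16 + 137\right) - 86 = 121 - 86 = 35$)
$G{\left(P{\left(1,2 \right)} \right)} k = 14 \cdot 1 \left(-3 + 2\right) 35 = 14 \cdot 1 \left(-1\right) 35 = 14 \left(-1\right) 35 = \left(-14\right) 35 = -490$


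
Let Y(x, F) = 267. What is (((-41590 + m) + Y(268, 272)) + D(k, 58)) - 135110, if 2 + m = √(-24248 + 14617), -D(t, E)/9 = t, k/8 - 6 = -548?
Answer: -137411 + I*√9631 ≈ -1.3741e+5 + 98.138*I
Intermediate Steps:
k = -4336 (k = 48 + 8*(-548) = 48 - 4384 = -4336)
D(t, E) = -9*t
m = -2 + I*√9631 (m = -2 + √(-24248 + 14617) = -2 + √(-9631) = -2 + I*√9631 ≈ -2.0 + 98.138*I)
(((-41590 + m) + Y(268, 272)) + D(k, 58)) - 135110 = (((-41590 + (-2 + I*√9631)) + 267) - 9*(-4336)) - 135110 = (((-41592 + I*√9631) + 267) + 39024) - 135110 = ((-41325 + I*√9631) + 39024) - 135110 = (-2301 + I*√9631) - 135110 = -137411 + I*√9631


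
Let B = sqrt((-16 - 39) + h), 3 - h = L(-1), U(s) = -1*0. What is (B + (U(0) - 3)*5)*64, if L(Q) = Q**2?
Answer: -960 + 64*I*sqrt(53) ≈ -960.0 + 465.93*I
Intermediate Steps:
U(s) = 0
h = 2 (h = 3 - 1*(-1)**2 = 3 - 1*1 = 3 - 1 = 2)
B = I*sqrt(53) (B = sqrt((-16 - 39) + 2) = sqrt(-55 + 2) = sqrt(-53) = I*sqrt(53) ≈ 7.2801*I)
(B + (U(0) - 3)*5)*64 = (I*sqrt(53) + (0 - 3)*5)*64 = (I*sqrt(53) - 3*5)*64 = (I*sqrt(53) - 15)*64 = (-15 + I*sqrt(53))*64 = -960 + 64*I*sqrt(53)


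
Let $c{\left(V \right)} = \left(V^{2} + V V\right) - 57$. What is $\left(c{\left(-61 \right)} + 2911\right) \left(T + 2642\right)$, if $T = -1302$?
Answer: $13796640$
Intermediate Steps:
$c{\left(V \right)} = -57 + 2 V^{2}$ ($c{\left(V \right)} = \left(V^{2} + V^{2}\right) - 57 = 2 V^{2} - 57 = -57 + 2 V^{2}$)
$\left(c{\left(-61 \right)} + 2911\right) \left(T + 2642\right) = \left(\left(-57 + 2 \left(-61\right)^{2}\right) + 2911\right) \left(-1302 + 2642\right) = \left(\left(-57 + 2 \cdot 3721\right) + 2911\right) 1340 = \left(\left(-57 + 7442\right) + 2911\right) 1340 = \left(7385 + 2911\right) 1340 = 10296 \cdot 1340 = 13796640$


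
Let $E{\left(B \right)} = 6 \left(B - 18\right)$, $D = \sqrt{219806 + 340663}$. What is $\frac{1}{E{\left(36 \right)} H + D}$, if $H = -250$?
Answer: $- \frac{9000}{242813177} - \frac{\sqrt{560469}}{728439531} \approx -3.8093 \cdot 10^{-5}$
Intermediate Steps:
$D = \sqrt{560469} \approx 748.64$
$E{\left(B \right)} = -108 + 6 B$ ($E{\left(B \right)} = 6 \left(-18 + B\right) = -108 + 6 B$)
$\frac{1}{E{\left(36 \right)} H + D} = \frac{1}{\left(-108 + 6 \cdot 36\right) \left(-250\right) + \sqrt{560469}} = \frac{1}{\left(-108 + 216\right) \left(-250\right) + \sqrt{560469}} = \frac{1}{108 \left(-250\right) + \sqrt{560469}} = \frac{1}{-27000 + \sqrt{560469}}$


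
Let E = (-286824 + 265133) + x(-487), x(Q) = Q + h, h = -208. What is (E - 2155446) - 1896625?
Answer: -4074457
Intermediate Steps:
x(Q) = -208 + Q (x(Q) = Q - 208 = -208 + Q)
E = -22386 (E = (-286824 + 265133) + (-208 - 487) = -21691 - 695 = -22386)
(E - 2155446) - 1896625 = (-22386 - 2155446) - 1896625 = -2177832 - 1896625 = -4074457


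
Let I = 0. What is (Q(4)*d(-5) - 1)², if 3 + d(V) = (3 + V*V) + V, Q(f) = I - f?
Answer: 6561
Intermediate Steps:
Q(f) = -f (Q(f) = 0 - f = -f)
d(V) = V + V² (d(V) = -3 + ((3 + V*V) + V) = -3 + ((3 + V²) + V) = -3 + (3 + V + V²) = V + V²)
(Q(4)*d(-5) - 1)² = ((-1*4)*(-5*(1 - 5)) - 1)² = (-(-20)*(-4) - 1)² = (-4*20 - 1)² = (-80 - 1)² = (-81)² = 6561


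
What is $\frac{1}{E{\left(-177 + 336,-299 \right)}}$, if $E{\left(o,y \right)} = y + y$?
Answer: $- \frac{1}{598} \approx -0.0016722$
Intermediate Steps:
$E{\left(o,y \right)} = 2 y$
$\frac{1}{E{\left(-177 + 336,-299 \right)}} = \frac{1}{2 \left(-299\right)} = \frac{1}{-598} = - \frac{1}{598}$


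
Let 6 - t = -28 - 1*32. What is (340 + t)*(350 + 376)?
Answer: 294756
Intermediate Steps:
t = 66 (t = 6 - (-28 - 1*32) = 6 - (-28 - 32) = 6 - 1*(-60) = 6 + 60 = 66)
(340 + t)*(350 + 376) = (340 + 66)*(350 + 376) = 406*726 = 294756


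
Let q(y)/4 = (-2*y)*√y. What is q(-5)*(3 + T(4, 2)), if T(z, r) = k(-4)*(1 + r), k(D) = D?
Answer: -360*I*√5 ≈ -804.98*I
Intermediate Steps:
q(y) = -8*y^(3/2) (q(y) = 4*((-2*y)*√y) = 4*(-2*y^(3/2)) = -8*y^(3/2))
T(z, r) = -4 - 4*r (T(z, r) = -4*(1 + r) = -4 - 4*r)
q(-5)*(3 + T(4, 2)) = (-(-40)*I*√5)*(3 + (-4 - 4*2)) = (-(-40)*I*√5)*(3 + (-4 - 8)) = (40*I*√5)*(3 - 12) = (40*I*√5)*(-9) = -360*I*√5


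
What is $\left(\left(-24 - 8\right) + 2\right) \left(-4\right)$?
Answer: $120$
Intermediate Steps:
$\left(\left(-24 - 8\right) + 2\right) \left(-4\right) = \left(-32 + 2\right) \left(-4\right) = \left(-30\right) \left(-4\right) = 120$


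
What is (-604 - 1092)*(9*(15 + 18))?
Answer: -503712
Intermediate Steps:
(-604 - 1092)*(9*(15 + 18)) = -15264*33 = -1696*297 = -503712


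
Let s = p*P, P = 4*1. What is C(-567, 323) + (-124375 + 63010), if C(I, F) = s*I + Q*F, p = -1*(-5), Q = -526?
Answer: -242603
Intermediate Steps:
P = 4
p = 5
s = 20 (s = 5*4 = 20)
C(I, F) = -526*F + 20*I (C(I, F) = 20*I - 526*F = -526*F + 20*I)
C(-567, 323) + (-124375 + 63010) = (-526*323 + 20*(-567)) + (-124375 + 63010) = (-169898 - 11340) - 61365 = -181238 - 61365 = -242603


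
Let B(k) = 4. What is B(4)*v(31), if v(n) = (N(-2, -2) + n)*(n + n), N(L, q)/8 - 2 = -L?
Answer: 15624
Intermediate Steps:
N(L, q) = 16 - 8*L (N(L, q) = 16 + 8*(-L) = 16 - 8*L)
v(n) = 2*n*(32 + n) (v(n) = ((16 - 8*(-2)) + n)*(n + n) = ((16 + 16) + n)*(2*n) = (32 + n)*(2*n) = 2*n*(32 + n))
B(4)*v(31) = 4*(2*31*(32 + 31)) = 4*(2*31*63) = 4*3906 = 15624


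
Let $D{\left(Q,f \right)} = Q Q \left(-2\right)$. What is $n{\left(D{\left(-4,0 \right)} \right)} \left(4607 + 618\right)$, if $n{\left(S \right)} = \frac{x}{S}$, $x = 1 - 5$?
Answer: $\frac{5225}{8} \approx 653.13$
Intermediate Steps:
$x = -4$ ($x = 1 - 5 = -4$)
$D{\left(Q,f \right)} = - 2 Q^{2}$ ($D{\left(Q,f \right)} = Q^{2} \left(-2\right) = - 2 Q^{2}$)
$n{\left(S \right)} = - \frac{4}{S}$
$n{\left(D{\left(-4,0 \right)} \right)} \left(4607 + 618\right) = - \frac{4}{\left(-2\right) \left(-4\right)^{2}} \left(4607 + 618\right) = - \frac{4}{\left(-2\right) 16} \cdot 5225 = - \frac{4}{-32} \cdot 5225 = \left(-4\right) \left(- \frac{1}{32}\right) 5225 = \frac{1}{8} \cdot 5225 = \frac{5225}{8}$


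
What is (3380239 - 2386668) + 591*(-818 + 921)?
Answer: 1054444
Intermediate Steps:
(3380239 - 2386668) + 591*(-818 + 921) = 993571 + 591*103 = 993571 + 60873 = 1054444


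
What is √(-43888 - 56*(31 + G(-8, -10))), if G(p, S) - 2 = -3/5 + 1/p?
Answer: I*√1142385/5 ≈ 213.76*I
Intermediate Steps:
G(p, S) = 7/5 + 1/p (G(p, S) = 2 + (-3/5 + 1/p) = 2 + (-3*⅕ + 1/p) = 2 + (-⅗ + 1/p) = 7/5 + 1/p)
√(-43888 - 56*(31 + G(-8, -10))) = √(-43888 - 56*(31 + (7/5 + 1/(-8)))) = √(-43888 - 56*(31 + (7/5 - ⅛))) = √(-43888 - 56*(31 + 51/40)) = √(-43888 - 56*1291/40) = √(-43888 - 9037/5) = √(-228477/5) = I*√1142385/5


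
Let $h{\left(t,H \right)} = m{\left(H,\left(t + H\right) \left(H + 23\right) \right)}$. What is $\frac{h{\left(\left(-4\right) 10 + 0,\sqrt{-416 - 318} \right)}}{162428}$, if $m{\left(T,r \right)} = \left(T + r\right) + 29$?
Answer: $- \frac{1625}{162428} - \frac{4 i \sqrt{734}}{40607} \approx -0.010004 - 0.0026687 i$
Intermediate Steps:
$m{\left(T,r \right)} = 29 + T + r$
$h{\left(t,H \right)} = 29 + H + \left(23 + H\right) \left(H + t\right)$ ($h{\left(t,H \right)} = 29 + H + \left(t + H\right) \left(H + 23\right) = 29 + H + \left(H + t\right) \left(23 + H\right) = 29 + H + \left(23 + H\right) \left(H + t\right)$)
$\frac{h{\left(\left(-4\right) 10 + 0,\sqrt{-416 - 318} \right)}}{162428} = \frac{29 + \left(\sqrt{-416 - 318}\right)^{2} + 23 \left(\left(-4\right) 10 + 0\right) + 24 \sqrt{-416 - 318} + \sqrt{-416 - 318} \left(\left(-4\right) 10 + 0\right)}{162428} = \left(29 + \left(\sqrt{-734}\right)^{2} + 23 \left(-40 + 0\right) + 24 \sqrt{-734} + \sqrt{-734} \left(-40 + 0\right)\right) \frac{1}{162428} = \left(29 + \left(i \sqrt{734}\right)^{2} + 23 \left(-40\right) + 24 i \sqrt{734} + i \sqrt{734} \left(-40\right)\right) \frac{1}{162428} = \left(29 - 734 - 920 + 24 i \sqrt{734} - 40 i \sqrt{734}\right) \frac{1}{162428} = \left(-1625 - 16 i \sqrt{734}\right) \frac{1}{162428} = - \frac{1625}{162428} - \frac{4 i \sqrt{734}}{40607}$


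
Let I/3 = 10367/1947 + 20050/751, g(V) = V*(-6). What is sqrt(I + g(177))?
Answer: I*sqrt(229464900590629)/487399 ≈ 31.079*I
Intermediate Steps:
g(V) = -6*V
I = 46822967/487399 (I = 3*(10367/1947 + 20050/751) = 3*(46822967/1462197) = 46822967/487399 ≈ 96.067)
sqrt(I + g(177)) = sqrt(46822967/487399 - 6*177) = sqrt(46822967/487399 - 1062) = sqrt(-470794771/487399) = I*sqrt(229464900590629)/487399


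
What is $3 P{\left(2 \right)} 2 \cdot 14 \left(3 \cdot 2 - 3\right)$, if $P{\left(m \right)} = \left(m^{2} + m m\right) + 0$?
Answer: $2016$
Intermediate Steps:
$P{\left(m \right)} = 2 m^{2}$ ($P{\left(m \right)} = \left(m^{2} + m^{2}\right) + 0 = 2 m^{2} + 0 = 2 m^{2}$)
$3 P{\left(2 \right)} 2 \cdot 14 \left(3 \cdot 2 - 3\right) = 3 \cdot 2 \cdot 2^{2} \cdot 2 \cdot 14 \left(3 \cdot 2 - 3\right) = 3 \cdot 2 \cdot 4 \cdot 2 \cdot 14 \left(6 - 3\right) = 3 \cdot 8 \cdot 2 \cdot 14 \cdot 3 = 24 \cdot 2 \cdot 14 \cdot 3 = 48 \cdot 14 \cdot 3 = 672 \cdot 3 = 2016$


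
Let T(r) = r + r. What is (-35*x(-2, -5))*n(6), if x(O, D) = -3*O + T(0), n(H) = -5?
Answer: 1050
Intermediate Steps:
T(r) = 2*r
x(O, D) = -3*O (x(O, D) = -3*O + 2*0 = -3*O + 0 = -3*O)
(-35*x(-2, -5))*n(6) = -(-105)*(-2)*(-5) = -35*6*(-5) = -210*(-5) = 1050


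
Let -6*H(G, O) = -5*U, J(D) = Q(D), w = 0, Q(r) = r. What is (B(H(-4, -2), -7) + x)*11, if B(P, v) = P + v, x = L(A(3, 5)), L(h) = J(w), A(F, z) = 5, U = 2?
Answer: -176/3 ≈ -58.667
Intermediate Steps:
J(D) = D
L(h) = 0
H(G, O) = 5/3 (H(G, O) = -(-5)*2/6 = -1/6*(-10) = 5/3)
x = 0
(B(H(-4, -2), -7) + x)*11 = ((5/3 - 7) + 0)*11 = (-16/3 + 0)*11 = -16/3*11 = -176/3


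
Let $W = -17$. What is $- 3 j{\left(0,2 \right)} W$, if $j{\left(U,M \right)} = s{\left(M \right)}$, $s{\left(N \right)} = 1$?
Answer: $51$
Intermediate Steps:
$j{\left(U,M \right)} = 1$
$- 3 j{\left(0,2 \right)} W = \left(-3\right) 1 \left(-17\right) = \left(-3\right) \left(-17\right) = 51$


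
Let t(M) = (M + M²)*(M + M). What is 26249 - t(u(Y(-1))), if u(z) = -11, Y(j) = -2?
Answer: 28669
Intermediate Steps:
t(M) = 2*M*(M + M²) (t(M) = (M + M²)*(2*M) = 2*M*(M + M²))
26249 - t(u(Y(-1))) = 26249 - 2*(-11)²*(1 - 11) = 26249 - 2*121*(-10) = 26249 - 1*(-2420) = 26249 + 2420 = 28669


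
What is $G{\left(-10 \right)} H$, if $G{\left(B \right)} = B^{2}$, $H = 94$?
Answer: $9400$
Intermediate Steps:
$G{\left(-10 \right)} H = \left(-10\right)^{2} \cdot 94 = 100 \cdot 94 = 9400$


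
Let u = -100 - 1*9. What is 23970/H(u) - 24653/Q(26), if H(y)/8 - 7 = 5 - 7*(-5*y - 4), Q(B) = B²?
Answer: -4754527/127595 ≈ -37.263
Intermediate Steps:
u = -109 (u = -100 - 9 = -109)
H(y) = 320 + 280*y (H(y) = 56 + 8*(5 - 7*(-5*y - 4)) = 56 + 8*(5 - 7*(-4 - 5*y)) = 56 + 8*(5 + (28 + 35*y)) = 56 + 8*(33 + 35*y) = 56 + (264 + 280*y) = 320 + 280*y)
23970/H(u) - 24653/Q(26) = 23970/(320 + 280*(-109)) - 24653/(26²) = 23970/(320 - 30520) - 24653/676 = 23970/(-30200) - 24653*1/676 = 23970*(-1/30200) - 24653/676 = -2397/3020 - 24653/676 = -4754527/127595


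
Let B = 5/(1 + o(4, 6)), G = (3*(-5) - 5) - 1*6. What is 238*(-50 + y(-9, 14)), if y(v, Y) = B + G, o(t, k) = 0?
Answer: -16898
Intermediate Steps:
G = -26 (G = (-15 - 5) - 6 = -20 - 6 = -26)
B = 5 (B = 5/(1 + 0) = 5/1 = 5*1 = 5)
y(v, Y) = -21 (y(v, Y) = 5 - 26 = -21)
238*(-50 + y(-9, 14)) = 238*(-50 - 21) = 238*(-71) = -16898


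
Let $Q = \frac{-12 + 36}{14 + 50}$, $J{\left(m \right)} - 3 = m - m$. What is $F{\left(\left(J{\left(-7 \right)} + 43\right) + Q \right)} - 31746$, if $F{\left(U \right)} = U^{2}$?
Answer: $- \frac{1894103}{64} \approx -29595.0$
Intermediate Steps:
$J{\left(m \right)} = 3$ ($J{\left(m \right)} = 3 + \left(m - m\right) = 3 + 0 = 3$)
$Q = \frac{3}{8}$ ($Q = \frac{24}{64} = 24 \cdot \frac{1}{64} = \frac{3}{8} \approx 0.375$)
$F{\left(\left(J{\left(-7 \right)} + 43\right) + Q \right)} - 31746 = \left(\left(3 + 43\right) + \frac{3}{8}\right)^{2} - 31746 = \left(46 + \frac{3}{8}\right)^{2} - 31746 = \left(\frac{371}{8}\right)^{2} - 31746 = \frac{137641}{64} - 31746 = - \frac{1894103}{64}$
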